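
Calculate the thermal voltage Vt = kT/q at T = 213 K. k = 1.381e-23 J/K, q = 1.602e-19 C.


Step 1: kT = 1.381e-23 * 213 = 2.94153e-21 J
Step 2: Vt = kT/q = 2.94153e-21 / 1.602e-19
Step 3: Vt = 0.01836 V

0.01836


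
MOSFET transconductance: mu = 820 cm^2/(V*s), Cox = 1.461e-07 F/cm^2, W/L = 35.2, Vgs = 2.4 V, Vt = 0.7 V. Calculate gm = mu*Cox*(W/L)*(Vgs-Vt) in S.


Step 1: Vov = Vgs - Vt = 2.4 - 0.7 = 1.7 V
Step 2: gm = mu * Cox * (W/L) * Vov
Step 3: gm = 820 * 1.461e-07 * 35.2 * 1.7 = 7.17e-03 S

7.17e-03


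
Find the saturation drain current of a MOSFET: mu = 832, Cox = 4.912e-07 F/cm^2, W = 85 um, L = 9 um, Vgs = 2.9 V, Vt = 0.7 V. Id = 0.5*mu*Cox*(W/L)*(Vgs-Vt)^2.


Step 1: Overdrive voltage Vov = Vgs - Vt = 2.9 - 0.7 = 2.2 V
Step 2: W/L = 85/9 = 9.44444
Step 3: Id = 0.5 * 832 * 4.912e-07 * 9.44444 * 2.2^2
Step 4: Id = 9.34e-03 A

9.34e-03


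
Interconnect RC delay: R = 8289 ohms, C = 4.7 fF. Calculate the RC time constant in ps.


Step 1: tau = R * C
Step 2: tau = 8289 * 4.7 fF = 8289 * 4.7e-15 F
Step 3: tau = 3.89583e-11 s = 38.9583 ps

38.9583


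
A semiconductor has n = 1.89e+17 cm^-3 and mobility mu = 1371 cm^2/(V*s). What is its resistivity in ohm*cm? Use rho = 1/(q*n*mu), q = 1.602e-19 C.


Step 1: sigma = q * n * mu = 1.602e-19 * 1.89e+17 * 1371 = 4.15109e+01 S/cm
Step 2: rho = 1 / sigma = 1 / 4.15109e+01 = 0.02409 ohm*cm

0.02409


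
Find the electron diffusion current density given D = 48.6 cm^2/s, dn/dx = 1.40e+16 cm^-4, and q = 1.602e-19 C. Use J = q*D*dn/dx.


Step 1: J = q * D * (dn/dx)
Step 2: J = 1.602e-19 * 48.6 * 1.40e+16
Step 3: J = 1.09e-01 A/cm^2

1.09e-01


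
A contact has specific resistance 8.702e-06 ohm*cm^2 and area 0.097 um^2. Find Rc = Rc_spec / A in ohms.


Step 1: Convert area to cm^2: 0.097 um^2 = 9.7000e-10 cm^2
Step 2: Rc = Rc_spec / A = 8.702e-06 / 9.7000e-10
Step 3: Rc = 8.97e+03 ohms

8.97e+03


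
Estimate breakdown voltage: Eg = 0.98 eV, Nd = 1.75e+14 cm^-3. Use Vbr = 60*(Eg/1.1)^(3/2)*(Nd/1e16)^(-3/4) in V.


Step 1: Eg/1.1 = 0.98/1.1 = 0.890909
Step 2: (Eg/1.1)^1.5 = 0.890909^1.5 = 0.840911
Step 3: (Nd/1e16)^(-0.75) = (0.0175)^(-0.75) = 20.783633
Step 4: Vbr = 60 * 0.840911 * 20.783633 = 1048.6 V

1048.6


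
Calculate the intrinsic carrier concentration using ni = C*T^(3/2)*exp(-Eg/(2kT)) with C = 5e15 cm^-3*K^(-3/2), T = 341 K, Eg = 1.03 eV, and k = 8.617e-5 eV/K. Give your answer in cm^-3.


Step 1: Compute kT = 8.617e-5 * 341 = 0.02938397 eV
Step 2: Exponent = -Eg/(2kT) = -1.03/(2*0.02938397) = -17.52656
Step 3: T^(3/2) = 341^1.5 = 6296.97
Step 4: ni = 5e15 * 6296.97 * exp(-17.52656) = 7.70e+11 cm^-3

7.70e+11


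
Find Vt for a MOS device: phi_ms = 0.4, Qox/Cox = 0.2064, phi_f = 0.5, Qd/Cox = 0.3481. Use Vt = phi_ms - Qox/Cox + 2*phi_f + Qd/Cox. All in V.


Step 1: Vt = phi_ms - Qox/Cox + 2*phi_f + Qd/Cox
Step 2: Vt = 0.4 - 0.2064 + 2*0.5 + 0.3481
Step 3: Vt = 0.4 - 0.2064 + 1.0 + 0.3481
Step 4: Vt = 1.5417 V

1.5417


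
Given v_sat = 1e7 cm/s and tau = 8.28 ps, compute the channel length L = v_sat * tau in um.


Step 1: tau in seconds = 8.28 ps * 1e-12 = 8.2800e-12 s
Step 2: L = v_sat * tau = 1e7 * 8.2800e-12 = 8.2800e-05 cm
Step 3: L in um = 8.2800e-05 * 1e4 = 0.828 um

0.828


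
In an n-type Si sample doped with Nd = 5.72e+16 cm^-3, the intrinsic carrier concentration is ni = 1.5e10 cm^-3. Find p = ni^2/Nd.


Step 1: Since Nd >> ni, n ≈ Nd = 5.72e+16 cm^-3
Step 2: p = ni^2 / n = (1.5e10)^2 / 5.72e+16
Step 3: p = 2.25e20 / 5.72e+16 = 3.93e+03 cm^-3

3.93e+03


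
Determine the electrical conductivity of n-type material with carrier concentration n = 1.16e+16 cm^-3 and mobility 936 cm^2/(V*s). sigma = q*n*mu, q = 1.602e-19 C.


Step 1: sigma = q * n * mu
Step 2: sigma = 1.602e-19 * 1.16e+16 * 936
Step 3: sigma = 1.739e+00 S/cm

1.739e+00


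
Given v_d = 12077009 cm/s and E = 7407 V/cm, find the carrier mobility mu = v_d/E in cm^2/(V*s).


Step 1: mu = v_d / E
Step 2: mu = 12077009 / 7407
Step 3: mu = 1630.49 cm^2/(V*s)

1630.49


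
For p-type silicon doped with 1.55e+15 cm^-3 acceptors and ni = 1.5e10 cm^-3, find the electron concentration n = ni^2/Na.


Step 1: Majority hole concentration p ≈ Na = 1.55e+15 cm^-3
Step 2: n = ni^2 / Na = (1.5e10)^2 / 1.55e+15
Step 3: n = 1.45e+05 cm^-3

1.45e+05


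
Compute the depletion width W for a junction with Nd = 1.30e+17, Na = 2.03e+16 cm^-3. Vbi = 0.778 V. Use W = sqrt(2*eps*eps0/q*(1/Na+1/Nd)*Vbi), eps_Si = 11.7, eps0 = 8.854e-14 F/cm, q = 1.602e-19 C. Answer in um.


Step 1: 1/Na + 1/Nd = 1/2.03e+16 + 1/1.30e+17 = 5.69534e-17
Step 2: 2*eps*eps0/q = 2*11.7*8.854e-14/1.602e-19 = 1.293281e+07
Step 3: W^2 = 1.293281e+07 * 5.69534e-17 * 0.778 = 5.73050e-10
Step 4: W = sqrt(5.73050e-10) = 2.394e-05 cm = 0.2394 um

0.2394


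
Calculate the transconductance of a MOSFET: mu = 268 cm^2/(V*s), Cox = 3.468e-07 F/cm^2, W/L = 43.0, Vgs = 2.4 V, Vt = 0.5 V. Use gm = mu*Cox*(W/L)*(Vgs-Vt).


Step 1: Vov = Vgs - Vt = 2.4 - 0.5 = 1.9 V
Step 2: gm = mu * Cox * (W/L) * Vov
Step 3: gm = 268 * 3.468e-07 * 43.0 * 1.9 = 7.59e-03 S

7.59e-03


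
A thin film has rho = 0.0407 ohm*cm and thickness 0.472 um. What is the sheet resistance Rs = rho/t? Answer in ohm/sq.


Step 1: Convert thickness to cm: t = 0.472 um = 4.7200e-05 cm
Step 2: Rs = rho / t = 0.0407 / 4.7200e-05
Step 3: Rs = 862.3 ohm/sq

862.3


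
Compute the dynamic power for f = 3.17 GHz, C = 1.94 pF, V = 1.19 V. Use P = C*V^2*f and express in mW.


Step 1: V^2 = 1.19^2 = 1.4161 V^2
Step 2: P = C*V^2*f = 1.94e-12 F * 1.4161 * 3.17e9 Hz
Step 3: P = 8.70873178e-03 W
Step 4: P = 8.709 mW

8.709


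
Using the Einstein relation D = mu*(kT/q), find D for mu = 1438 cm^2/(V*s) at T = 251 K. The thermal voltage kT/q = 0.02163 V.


Step 1: D = mu * (kT/q)
Step 2: D = 1438 * 0.02163
Step 3: D = 31.1 cm^2/s

31.1


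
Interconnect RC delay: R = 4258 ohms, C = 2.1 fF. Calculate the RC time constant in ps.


Step 1: tau = R * C
Step 2: tau = 4258 * 2.1 fF = 4258 * 2.1e-15 F
Step 3: tau = 8.9418e-12 s = 8.9418 ps

8.9418


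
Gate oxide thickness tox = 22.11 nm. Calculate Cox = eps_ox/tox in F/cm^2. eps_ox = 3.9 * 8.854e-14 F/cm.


Step 1: eps_ox = 3.9 * 8.854e-14 = 3.45306e-13 F/cm
Step 2: tox in cm = 22.11 nm * 1e-7 = 2.2110e-06 cm
Step 3: Cox = 3.45306e-13 / 2.2110e-06 = 1.56e-07 F/cm^2

1.56e-07


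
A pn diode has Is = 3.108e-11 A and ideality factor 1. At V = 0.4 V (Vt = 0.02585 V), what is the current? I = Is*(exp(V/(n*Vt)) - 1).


Step 1: V/(n*Vt) = 0.4/(1*0.02585) = 15.4739
Step 2: exp(15.4739) = 5.2508e+06
Step 3: I = 3.108e-11 * (5.2508e+06 - 1) = 1.63e-04 A

1.63e-04


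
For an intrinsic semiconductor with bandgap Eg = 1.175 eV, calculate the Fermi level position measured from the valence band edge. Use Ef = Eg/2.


Step 1: For an intrinsic semiconductor, the Fermi level sits at midgap.
Step 2: Ef = Eg / 2 = 1.175 / 2 = 0.5875 eV

0.5875


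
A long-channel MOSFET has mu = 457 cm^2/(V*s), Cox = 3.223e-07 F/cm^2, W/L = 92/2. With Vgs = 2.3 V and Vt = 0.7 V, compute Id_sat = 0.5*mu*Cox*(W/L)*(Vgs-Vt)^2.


Step 1: Overdrive voltage Vov = Vgs - Vt = 2.3 - 0.7 = 1.6 V
Step 2: W/L = 92/2 = 46
Step 3: Id = 0.5 * 457 * 3.223e-07 * 46 * 1.6^2
Step 4: Id = 8.67e-03 A

8.67e-03


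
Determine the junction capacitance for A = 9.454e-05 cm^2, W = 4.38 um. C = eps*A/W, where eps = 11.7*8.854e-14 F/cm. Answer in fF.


Step 1: eps_Si = 11.7 * 8.854e-14 = 1.035918e-12 F/cm
Step 2: W in cm = 4.38 * 1e-4 = 4.38e-04 cm
Step 3: C = 1.035918e-12 * 9.454e-05 / 4.38e-04 = 2.235975e-13 F
Step 4: C = 223.6 fF

223.6


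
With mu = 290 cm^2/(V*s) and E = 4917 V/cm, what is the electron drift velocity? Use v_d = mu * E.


Step 1: v_d = mu * E
Step 2: v_d = 290 * 4917 = 1425930
Step 3: v_d = 1.43e+06 cm/s

1.43e+06


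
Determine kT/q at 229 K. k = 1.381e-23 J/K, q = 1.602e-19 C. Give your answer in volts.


Step 1: kT = 1.381e-23 * 229 = 3.16249e-21 J
Step 2: Vt = kT/q = 3.16249e-21 / 1.602e-19
Step 3: Vt = 0.01974 V

0.01974


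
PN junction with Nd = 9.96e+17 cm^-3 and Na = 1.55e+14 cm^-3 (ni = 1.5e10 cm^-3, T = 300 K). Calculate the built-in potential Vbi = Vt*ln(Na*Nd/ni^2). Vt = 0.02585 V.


Step 1: Compute Na*Nd/ni^2 = 1.55e+14 * 9.96e+17 / (1.5e10)^2 = 6.8613e+11
Step 2: ln(6.8613e+11) = 27.2543
Step 3: Vbi = 0.02585 * 27.2543 = 0.705 V

0.705


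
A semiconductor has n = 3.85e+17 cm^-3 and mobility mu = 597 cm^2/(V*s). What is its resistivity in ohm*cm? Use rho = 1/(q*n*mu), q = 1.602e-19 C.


Step 1: sigma = q * n * mu = 1.602e-19 * 3.85e+17 * 597 = 3.68212e+01 S/cm
Step 2: rho = 1 / sigma = 1 / 3.68212e+01 = 0.02716 ohm*cm

0.02716


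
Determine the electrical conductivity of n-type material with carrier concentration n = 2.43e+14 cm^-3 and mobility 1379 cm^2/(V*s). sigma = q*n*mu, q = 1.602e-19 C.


Step 1: sigma = q * n * mu
Step 2: sigma = 1.602e-19 * 2.43e+14 * 1379
Step 3: sigma = 5.368e-02 S/cm

5.368e-02


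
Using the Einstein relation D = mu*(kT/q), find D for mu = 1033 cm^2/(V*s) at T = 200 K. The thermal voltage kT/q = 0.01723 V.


Step 1: D = mu * (kT/q)
Step 2: D = 1033 * 0.01723
Step 3: D = 17.8 cm^2/s

17.8


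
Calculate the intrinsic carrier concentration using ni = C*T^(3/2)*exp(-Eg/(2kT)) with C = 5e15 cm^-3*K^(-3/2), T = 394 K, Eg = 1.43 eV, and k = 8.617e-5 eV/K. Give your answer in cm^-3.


Step 1: Compute kT = 8.617e-5 * 394 = 0.03395098 eV
Step 2: Exponent = -Eg/(2kT) = -1.43/(2*0.03395098) = -21.05978
Step 3: T^(3/2) = 394^1.5 = 7820.68
Step 4: ni = 5e15 * 7820.68 * exp(-21.05978) = 2.79e+10 cm^-3

2.79e+10


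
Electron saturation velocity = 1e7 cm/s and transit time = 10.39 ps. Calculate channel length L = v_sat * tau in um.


Step 1: tau in seconds = 10.39 ps * 1e-12 = 1.0390e-11 s
Step 2: L = v_sat * tau = 1e7 * 1.0390e-11 = 1.0390e-04 cm
Step 3: L in um = 1.0390e-04 * 1e4 = 1.039 um

1.039


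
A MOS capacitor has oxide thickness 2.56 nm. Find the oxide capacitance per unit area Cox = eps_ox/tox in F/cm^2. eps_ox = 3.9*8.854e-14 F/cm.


Step 1: eps_ox = 3.9 * 8.854e-14 = 3.45306e-13 F/cm
Step 2: tox in cm = 2.56 nm * 1e-7 = 2.5600e-07 cm
Step 3: Cox = 3.45306e-13 / 2.5600e-07 = 1.35e-06 F/cm^2

1.35e-06


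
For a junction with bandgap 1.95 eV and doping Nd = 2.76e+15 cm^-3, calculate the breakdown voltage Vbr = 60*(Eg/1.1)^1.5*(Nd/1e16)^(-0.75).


Step 1: Eg/1.1 = 1.95/1.1 = 1.772727
Step 2: (Eg/1.1)^1.5 = 1.772727^1.5 = 2.360276
Step 3: (Nd/1e16)^(-0.75) = (0.276)^(-0.75) = 2.626142
Step 4: Vbr = 60 * 2.360276 * 2.626142 = 371.9 V

371.9


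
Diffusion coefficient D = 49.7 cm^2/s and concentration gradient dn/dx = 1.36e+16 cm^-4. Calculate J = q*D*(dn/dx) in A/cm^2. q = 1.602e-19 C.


Step 1: J = q * D * (dn/dx)
Step 2: J = 1.602e-19 * 49.7 * 1.36e+16
Step 3: J = 1.08e-01 A/cm^2

1.08e-01


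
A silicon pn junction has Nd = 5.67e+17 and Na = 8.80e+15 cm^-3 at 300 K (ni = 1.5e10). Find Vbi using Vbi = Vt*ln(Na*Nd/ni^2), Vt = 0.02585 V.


Step 1: Compute Na*Nd/ni^2 = 8.80e+15 * 5.67e+17 / (1.5e10)^2 = 2.2176e+13
Step 2: ln(2.2176e+13) = 30.7300
Step 3: Vbi = 0.02585 * 30.7300 = 0.794 V

0.794


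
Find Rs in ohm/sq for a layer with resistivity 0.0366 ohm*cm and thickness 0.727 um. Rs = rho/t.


Step 1: Convert thickness to cm: t = 0.727 um = 7.2700e-05 cm
Step 2: Rs = rho / t = 0.0366 / 7.2700e-05
Step 3: Rs = 503.4 ohm/sq

503.4


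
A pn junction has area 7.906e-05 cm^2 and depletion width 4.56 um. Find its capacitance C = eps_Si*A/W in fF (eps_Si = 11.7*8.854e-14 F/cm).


Step 1: eps_Si = 11.7 * 8.854e-14 = 1.035918e-12 F/cm
Step 2: W in cm = 4.56 * 1e-4 = 4.56e-04 cm
Step 3: C = 1.035918e-12 * 7.906e-05 / 4.56e-04 = 1.796046e-13 F
Step 4: C = 179.6 fF

179.6


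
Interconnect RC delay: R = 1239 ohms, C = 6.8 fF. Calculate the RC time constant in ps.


Step 1: tau = R * C
Step 2: tau = 1239 * 6.8 fF = 1239 * 6.8e-15 F
Step 3: tau = 8.4252e-12 s = 8.4252 ps

8.4252


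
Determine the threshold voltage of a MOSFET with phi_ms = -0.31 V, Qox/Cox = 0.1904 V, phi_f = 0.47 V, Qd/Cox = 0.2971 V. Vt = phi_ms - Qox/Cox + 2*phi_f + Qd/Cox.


Step 1: Vt = phi_ms - Qox/Cox + 2*phi_f + Qd/Cox
Step 2: Vt = -0.31 - 0.1904 + 2*0.47 + 0.2971
Step 3: Vt = -0.31 - 0.1904 + 0.94 + 0.2971
Step 4: Vt = 0.7367 V

0.7367


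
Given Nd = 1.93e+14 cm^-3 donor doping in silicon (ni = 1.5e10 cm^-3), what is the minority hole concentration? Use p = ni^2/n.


Step 1: Since Nd >> ni, n ≈ Nd = 1.93e+14 cm^-3
Step 2: p = ni^2 / n = (1.5e10)^2 / 1.93e+14
Step 3: p = 2.25e20 / 1.93e+14 = 1.17e+06 cm^-3

1.17e+06


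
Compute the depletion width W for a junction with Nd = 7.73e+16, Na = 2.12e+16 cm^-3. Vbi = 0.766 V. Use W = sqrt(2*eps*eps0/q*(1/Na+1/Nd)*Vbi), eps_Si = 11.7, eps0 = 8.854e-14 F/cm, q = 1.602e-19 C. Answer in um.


Step 1: 1/Na + 1/Nd = 1/2.12e+16 + 1/7.73e+16 = 6.01064e-17
Step 2: 2*eps*eps0/q = 2*11.7*8.854e-14/1.602e-19 = 1.293281e+07
Step 3: W^2 = 1.293281e+07 * 6.01064e-17 * 0.766 = 5.95446e-10
Step 4: W = sqrt(5.95446e-10) = 2.440e-05 cm = 0.244 um

0.244


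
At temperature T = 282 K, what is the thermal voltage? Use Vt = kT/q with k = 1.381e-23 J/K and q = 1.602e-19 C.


Step 1: kT = 1.381e-23 * 282 = 3.89442e-21 J
Step 2: Vt = kT/q = 3.89442e-21 / 1.602e-19
Step 3: Vt = 0.02431 V

0.02431


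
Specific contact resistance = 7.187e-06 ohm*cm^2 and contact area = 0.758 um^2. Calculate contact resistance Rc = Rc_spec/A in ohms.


Step 1: Convert area to cm^2: 0.758 um^2 = 7.5800e-09 cm^2
Step 2: Rc = Rc_spec / A = 7.187e-06 / 7.5800e-09
Step 3: Rc = 9.48e+02 ohms

9.48e+02


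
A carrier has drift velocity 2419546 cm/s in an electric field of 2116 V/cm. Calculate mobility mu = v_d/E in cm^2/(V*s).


Step 1: mu = v_d / E
Step 2: mu = 2419546 / 2116
Step 3: mu = 1143.45 cm^2/(V*s)

1143.45


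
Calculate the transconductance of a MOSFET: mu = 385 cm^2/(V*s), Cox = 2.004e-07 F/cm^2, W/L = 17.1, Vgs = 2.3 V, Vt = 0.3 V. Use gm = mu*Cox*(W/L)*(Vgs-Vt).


Step 1: Vov = Vgs - Vt = 2.3 - 0.3 = 2.0 V
Step 2: gm = mu * Cox * (W/L) * Vov
Step 3: gm = 385 * 2.004e-07 * 17.1 * 2.0 = 2.64e-03 S

2.64e-03


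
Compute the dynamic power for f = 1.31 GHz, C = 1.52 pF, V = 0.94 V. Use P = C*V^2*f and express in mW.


Step 1: V^2 = 0.94^2 = 0.8836 V^2
Step 2: P = C*V^2*f = 1.52e-12 F * 0.8836 * 1.31e9 Hz
Step 3: P = 1.75942432e-03 W
Step 4: P = 1.759 mW

1.759


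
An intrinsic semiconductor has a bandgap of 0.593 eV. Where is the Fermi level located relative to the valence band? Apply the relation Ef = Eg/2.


Step 1: For an intrinsic semiconductor, the Fermi level sits at midgap.
Step 2: Ef = Eg / 2 = 0.593 / 2 = 0.2965 eV

0.2965


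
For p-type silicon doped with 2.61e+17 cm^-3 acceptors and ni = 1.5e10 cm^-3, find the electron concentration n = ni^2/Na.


Step 1: Majority hole concentration p ≈ Na = 2.61e+17 cm^-3
Step 2: n = ni^2 / Na = (1.5e10)^2 / 2.61e+17
Step 3: n = 8.62e+02 cm^-3

8.62e+02


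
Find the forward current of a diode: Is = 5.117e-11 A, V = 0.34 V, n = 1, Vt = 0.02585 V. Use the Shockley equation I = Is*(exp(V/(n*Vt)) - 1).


Step 1: V/(n*Vt) = 0.34/(1*0.02585) = 13.1528
Step 2: exp(13.1528) = 5.1545e+05
Step 3: I = 5.117e-11 * (5.1545e+05 - 1) = 2.64e-05 A

2.64e-05


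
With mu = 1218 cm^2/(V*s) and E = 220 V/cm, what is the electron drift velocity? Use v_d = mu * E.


Step 1: v_d = mu * E
Step 2: v_d = 1218 * 220 = 267960
Step 3: v_d = 2.68e+05 cm/s

2.68e+05


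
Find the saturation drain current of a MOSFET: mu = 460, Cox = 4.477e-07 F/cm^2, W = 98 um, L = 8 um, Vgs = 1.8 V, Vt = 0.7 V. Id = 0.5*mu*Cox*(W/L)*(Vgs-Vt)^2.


Step 1: Overdrive voltage Vov = Vgs - Vt = 1.8 - 0.7 = 1.1 V
Step 2: W/L = 98/8 = 12.25
Step 3: Id = 0.5 * 460 * 4.477e-07 * 12.25 * 1.1^2
Step 4: Id = 1.53e-03 A

1.53e-03


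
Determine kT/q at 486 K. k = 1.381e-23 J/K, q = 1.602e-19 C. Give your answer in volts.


Step 1: kT = 1.381e-23 * 486 = 6.71166e-21 J
Step 2: Vt = kT/q = 6.71166e-21 / 1.602e-19
Step 3: Vt = 0.0419 V

0.0419


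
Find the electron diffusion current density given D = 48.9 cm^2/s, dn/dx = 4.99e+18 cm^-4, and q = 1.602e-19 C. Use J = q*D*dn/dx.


Step 1: J = q * D * (dn/dx)
Step 2: J = 1.602e-19 * 48.9 * 4.99e+18
Step 3: J = 3.91e+01 A/cm^2

3.91e+01


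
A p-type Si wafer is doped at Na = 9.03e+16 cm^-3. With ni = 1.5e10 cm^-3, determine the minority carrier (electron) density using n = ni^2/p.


Step 1: Majority hole concentration p ≈ Na = 9.03e+16 cm^-3
Step 2: n = ni^2 / Na = (1.5e10)^2 / 9.03e+16
Step 3: n = 2.49e+03 cm^-3

2.49e+03


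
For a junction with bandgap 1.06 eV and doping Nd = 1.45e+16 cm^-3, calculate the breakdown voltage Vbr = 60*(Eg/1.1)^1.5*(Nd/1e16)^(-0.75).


Step 1: Eg/1.1 = 1.06/1.1 = 0.963636
Step 2: (Eg/1.1)^1.5 = 0.963636^1.5 = 0.945953
Step 3: (Nd/1e16)^(-0.75) = (1.45)^(-0.75) = 0.756788
Step 4: Vbr = 60 * 0.945953 * 0.756788 = 43.0 V

43.0


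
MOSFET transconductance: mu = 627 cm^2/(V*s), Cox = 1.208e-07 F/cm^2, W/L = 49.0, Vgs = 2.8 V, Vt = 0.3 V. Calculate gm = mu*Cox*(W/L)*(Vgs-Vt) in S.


Step 1: Vov = Vgs - Vt = 2.8 - 0.3 = 2.5 V
Step 2: gm = mu * Cox * (W/L) * Vov
Step 3: gm = 627 * 1.208e-07 * 49.0 * 2.5 = 9.28e-03 S

9.28e-03


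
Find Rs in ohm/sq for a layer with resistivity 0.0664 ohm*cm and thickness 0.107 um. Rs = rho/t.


Step 1: Convert thickness to cm: t = 0.107 um = 1.0700e-05 cm
Step 2: Rs = rho / t = 0.0664 / 1.0700e-05
Step 3: Rs = 6205.6 ohm/sq

6205.6


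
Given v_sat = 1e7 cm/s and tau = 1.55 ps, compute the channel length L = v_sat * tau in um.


Step 1: tau in seconds = 1.55 ps * 1e-12 = 1.5500e-12 s
Step 2: L = v_sat * tau = 1e7 * 1.5500e-12 = 1.5500e-05 cm
Step 3: L in um = 1.5500e-05 * 1e4 = 0.155 um

0.155


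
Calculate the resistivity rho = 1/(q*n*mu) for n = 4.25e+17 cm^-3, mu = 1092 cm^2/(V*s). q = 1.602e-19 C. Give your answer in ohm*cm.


Step 1: sigma = q * n * mu = 1.602e-19 * 4.25e+17 * 1092 = 7.43488e+01 S/cm
Step 2: rho = 1 / sigma = 1 / 7.43488e+01 = 0.01345 ohm*cm

0.01345


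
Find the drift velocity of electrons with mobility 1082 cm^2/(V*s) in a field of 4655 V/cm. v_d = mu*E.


Step 1: v_d = mu * E
Step 2: v_d = 1082 * 4655 = 5036710
Step 3: v_d = 5.04e+06 cm/s

5.04e+06


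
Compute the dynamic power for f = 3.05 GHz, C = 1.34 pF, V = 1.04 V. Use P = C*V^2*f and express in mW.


Step 1: V^2 = 1.04^2 = 1.0816 V^2
Step 2: P = C*V^2*f = 1.34e-12 F * 1.0816 * 3.05e9 Hz
Step 3: P = 4.4204992e-03 W
Step 4: P = 4.42 mW

4.42


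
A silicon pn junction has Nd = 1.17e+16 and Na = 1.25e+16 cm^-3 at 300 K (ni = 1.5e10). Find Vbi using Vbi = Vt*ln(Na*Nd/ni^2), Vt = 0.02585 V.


Step 1: Compute Na*Nd/ni^2 = 1.25e+16 * 1.17e+16 / (1.5e10)^2 = 6.5000e+11
Step 2: ln(6.5000e+11) = 27.2002
Step 3: Vbi = 0.02585 * 27.2002 = 0.703 V

0.703


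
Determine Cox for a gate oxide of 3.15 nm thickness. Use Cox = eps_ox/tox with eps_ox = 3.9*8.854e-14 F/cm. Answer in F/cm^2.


Step 1: eps_ox = 3.9 * 8.854e-14 = 3.45306e-13 F/cm
Step 2: tox in cm = 3.15 nm * 1e-7 = 3.1500e-07 cm
Step 3: Cox = 3.45306e-13 / 3.1500e-07 = 1.10e-06 F/cm^2

1.10e-06


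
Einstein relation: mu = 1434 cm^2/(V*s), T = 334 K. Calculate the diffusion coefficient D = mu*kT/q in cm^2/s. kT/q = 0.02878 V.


Step 1: D = mu * (kT/q)
Step 2: D = 1434 * 0.02878
Step 3: D = 41.27 cm^2/s

41.27


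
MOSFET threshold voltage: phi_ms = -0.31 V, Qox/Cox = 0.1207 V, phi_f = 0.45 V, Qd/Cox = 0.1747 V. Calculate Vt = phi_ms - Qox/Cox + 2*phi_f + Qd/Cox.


Step 1: Vt = phi_ms - Qox/Cox + 2*phi_f + Qd/Cox
Step 2: Vt = -0.31 - 0.1207 + 2*0.45 + 0.1747
Step 3: Vt = -0.31 - 0.1207 + 0.9 + 0.1747
Step 4: Vt = 0.644 V

0.644


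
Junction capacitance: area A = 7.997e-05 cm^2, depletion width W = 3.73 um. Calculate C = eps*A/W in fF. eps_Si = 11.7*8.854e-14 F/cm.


Step 1: eps_Si = 11.7 * 8.854e-14 = 1.035918e-12 F/cm
Step 2: W in cm = 3.73 * 1e-4 = 3.73e-04 cm
Step 3: C = 1.035918e-12 * 7.997e-05 / 3.73e-04 = 2.220975e-13 F
Step 4: C = 222.1 fF

222.1


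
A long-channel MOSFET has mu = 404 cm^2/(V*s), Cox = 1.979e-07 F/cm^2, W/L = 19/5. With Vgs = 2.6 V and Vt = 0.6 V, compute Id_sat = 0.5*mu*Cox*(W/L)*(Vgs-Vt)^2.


Step 1: Overdrive voltage Vov = Vgs - Vt = 2.6 - 0.6 = 2.0 V
Step 2: W/L = 19/5 = 3.8
Step 3: Id = 0.5 * 404 * 1.979e-07 * 3.8 * 2.0^2
Step 4: Id = 6.08e-04 A

6.08e-04


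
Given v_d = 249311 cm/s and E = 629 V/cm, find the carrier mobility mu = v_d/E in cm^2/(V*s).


Step 1: mu = v_d / E
Step 2: mu = 249311 / 629
Step 3: mu = 396.36 cm^2/(V*s)

396.36


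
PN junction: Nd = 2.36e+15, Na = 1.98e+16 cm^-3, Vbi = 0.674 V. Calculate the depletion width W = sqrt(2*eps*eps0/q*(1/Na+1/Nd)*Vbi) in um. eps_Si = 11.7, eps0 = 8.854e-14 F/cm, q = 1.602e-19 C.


Step 1: 1/Na + 1/Nd = 1/1.98e+16 + 1/2.36e+15 = 4.74234e-16
Step 2: 2*eps*eps0/q = 2*11.7*8.854e-14/1.602e-19 = 1.293281e+07
Step 3: W^2 = 1.293281e+07 * 4.74234e-16 * 0.674 = 4.13376e-09
Step 4: W = sqrt(4.13376e-09) = 6.429e-05 cm = 0.6429 um

0.6429


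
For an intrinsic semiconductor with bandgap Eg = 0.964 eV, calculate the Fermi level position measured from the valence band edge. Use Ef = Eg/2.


Step 1: For an intrinsic semiconductor, the Fermi level sits at midgap.
Step 2: Ef = Eg / 2 = 0.964 / 2 = 0.482 eV

0.482


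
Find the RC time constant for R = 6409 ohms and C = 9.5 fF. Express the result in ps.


Step 1: tau = R * C
Step 2: tau = 6409 * 9.5 fF = 6409 * 9.5e-15 F
Step 3: tau = 6.08855e-11 s = 60.8855 ps

60.8855


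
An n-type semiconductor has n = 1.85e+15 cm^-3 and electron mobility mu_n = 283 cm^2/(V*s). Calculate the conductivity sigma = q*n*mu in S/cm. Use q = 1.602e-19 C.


Step 1: sigma = q * n * mu
Step 2: sigma = 1.602e-19 * 1.85e+15 * 283
Step 3: sigma = 8.387e-02 S/cm

8.387e-02


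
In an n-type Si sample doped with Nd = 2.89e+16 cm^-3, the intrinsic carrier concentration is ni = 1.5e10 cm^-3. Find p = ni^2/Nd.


Step 1: Since Nd >> ni, n ≈ Nd = 2.89e+16 cm^-3
Step 2: p = ni^2 / n = (1.5e10)^2 / 2.89e+16
Step 3: p = 2.25e20 / 2.89e+16 = 7.79e+03 cm^-3

7.79e+03


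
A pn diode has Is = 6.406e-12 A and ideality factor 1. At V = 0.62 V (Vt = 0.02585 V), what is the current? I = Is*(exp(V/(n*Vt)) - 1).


Step 1: V/(n*Vt) = 0.62/(1*0.02585) = 23.9845
Step 2: exp(23.9845) = 2.6082e+10
Step 3: I = 6.406e-12 * (2.6082e+10 - 1) = 1.67e-01 A

1.67e-01


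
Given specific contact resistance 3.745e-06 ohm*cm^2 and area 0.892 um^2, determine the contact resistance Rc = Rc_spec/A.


Step 1: Convert area to cm^2: 0.892 um^2 = 8.9200e-09 cm^2
Step 2: Rc = Rc_spec / A = 3.745e-06 / 8.9200e-09
Step 3: Rc = 4.20e+02 ohms

4.20e+02


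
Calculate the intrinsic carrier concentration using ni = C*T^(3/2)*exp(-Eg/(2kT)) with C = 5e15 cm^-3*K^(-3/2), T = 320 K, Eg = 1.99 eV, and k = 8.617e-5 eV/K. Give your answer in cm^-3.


Step 1: Compute kT = 8.617e-5 * 320 = 0.0275744 eV
Step 2: Exponent = -Eg/(2kT) = -1.99/(2*0.0275744) = -36.08419
Step 3: T^(3/2) = 320^1.5 = 5724.33
Step 4: ni = 5e15 * 5724.33 * exp(-36.08419) = 6.10e+03 cm^-3

6.10e+03


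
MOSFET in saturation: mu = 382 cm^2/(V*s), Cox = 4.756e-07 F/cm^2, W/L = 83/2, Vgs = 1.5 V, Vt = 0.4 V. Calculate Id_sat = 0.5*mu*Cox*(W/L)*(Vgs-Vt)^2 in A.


Step 1: Overdrive voltage Vov = Vgs - Vt = 1.5 - 0.4 = 1.1 V
Step 2: W/L = 83/2 = 41.5
Step 3: Id = 0.5 * 382 * 4.756e-07 * 41.5 * 1.1^2
Step 4: Id = 4.56e-03 A

4.56e-03


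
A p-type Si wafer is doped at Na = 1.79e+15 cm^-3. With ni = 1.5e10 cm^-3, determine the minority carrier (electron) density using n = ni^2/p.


Step 1: Majority hole concentration p ≈ Na = 1.79e+15 cm^-3
Step 2: n = ni^2 / Na = (1.5e10)^2 / 1.79e+15
Step 3: n = 1.26e+05 cm^-3

1.26e+05


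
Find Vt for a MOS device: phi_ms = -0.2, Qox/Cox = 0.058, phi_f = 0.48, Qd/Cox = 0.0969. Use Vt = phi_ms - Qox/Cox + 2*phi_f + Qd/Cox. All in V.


Step 1: Vt = phi_ms - Qox/Cox + 2*phi_f + Qd/Cox
Step 2: Vt = -0.2 - 0.058 + 2*0.48 + 0.0969
Step 3: Vt = -0.2 - 0.058 + 0.96 + 0.0969
Step 4: Vt = 0.7989 V

0.7989


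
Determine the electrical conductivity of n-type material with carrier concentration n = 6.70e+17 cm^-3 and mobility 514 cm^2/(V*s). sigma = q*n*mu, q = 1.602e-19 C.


Step 1: sigma = q * n * mu
Step 2: sigma = 1.602e-19 * 6.70e+17 * 514
Step 3: sigma = 5.517e+01 S/cm

5.517e+01


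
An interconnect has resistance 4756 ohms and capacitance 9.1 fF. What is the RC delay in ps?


Step 1: tau = R * C
Step 2: tau = 4756 * 9.1 fF = 4756 * 9.1e-15 F
Step 3: tau = 4.32796e-11 s = 43.2796 ps

43.2796


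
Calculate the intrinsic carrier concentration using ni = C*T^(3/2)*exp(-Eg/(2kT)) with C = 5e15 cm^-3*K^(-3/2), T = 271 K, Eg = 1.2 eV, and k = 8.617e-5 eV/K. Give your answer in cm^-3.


Step 1: Compute kT = 8.617e-5 * 271 = 0.02335207 eV
Step 2: Exponent = -Eg/(2kT) = -1.2/(2*0.02335207) = -25.69365
Step 3: T^(3/2) = 271^1.5 = 4461.22
Step 4: ni = 5e15 * 4461.22 * exp(-25.69365) = 1.55e+08 cm^-3

1.55e+08


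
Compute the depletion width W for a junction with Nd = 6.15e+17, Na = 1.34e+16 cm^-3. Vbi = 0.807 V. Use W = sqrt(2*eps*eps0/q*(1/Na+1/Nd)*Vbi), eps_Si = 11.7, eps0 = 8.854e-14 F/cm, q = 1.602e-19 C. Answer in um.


Step 1: 1/Na + 1/Nd = 1/1.34e+16 + 1/6.15e+17 = 7.62529e-17
Step 2: 2*eps*eps0/q = 2*11.7*8.854e-14/1.602e-19 = 1.293281e+07
Step 3: W^2 = 1.293281e+07 * 7.62529e-17 * 0.807 = 7.95835e-10
Step 4: W = sqrt(7.95835e-10) = 2.821e-05 cm = 0.2821 um

0.2821


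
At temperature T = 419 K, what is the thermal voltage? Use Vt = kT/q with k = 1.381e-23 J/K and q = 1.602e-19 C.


Step 1: kT = 1.381e-23 * 419 = 5.78639e-21 J
Step 2: Vt = kT/q = 5.78639e-21 / 1.602e-19
Step 3: Vt = 0.03612 V

0.03612


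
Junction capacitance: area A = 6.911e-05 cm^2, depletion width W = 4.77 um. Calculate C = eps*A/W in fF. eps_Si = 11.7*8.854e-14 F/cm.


Step 1: eps_Si = 11.7 * 8.854e-14 = 1.035918e-12 F/cm
Step 2: W in cm = 4.77 * 1e-4 = 4.77e-04 cm
Step 3: C = 1.035918e-12 * 6.911e-05 / 4.77e-04 = 1.500887e-13 F
Step 4: C = 150.09 fF

150.09


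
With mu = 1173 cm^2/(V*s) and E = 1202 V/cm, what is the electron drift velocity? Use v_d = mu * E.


Step 1: v_d = mu * E
Step 2: v_d = 1173 * 1202 = 1409946
Step 3: v_d = 1.41e+06 cm/s

1.41e+06


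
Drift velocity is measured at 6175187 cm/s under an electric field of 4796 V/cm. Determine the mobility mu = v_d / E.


Step 1: mu = v_d / E
Step 2: mu = 6175187 / 4796
Step 3: mu = 1287.57 cm^2/(V*s)

1287.57


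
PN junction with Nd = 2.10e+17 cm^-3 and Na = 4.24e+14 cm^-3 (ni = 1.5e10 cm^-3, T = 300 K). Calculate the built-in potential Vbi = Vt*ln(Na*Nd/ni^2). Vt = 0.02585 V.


Step 1: Compute Na*Nd/ni^2 = 4.24e+14 * 2.10e+17 / (1.5e10)^2 = 3.9573e+11
Step 2: ln(3.9573e+11) = 26.7040
Step 3: Vbi = 0.02585 * 26.7040 = 0.69 V

0.69


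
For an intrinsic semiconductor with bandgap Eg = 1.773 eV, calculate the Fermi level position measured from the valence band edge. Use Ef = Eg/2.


Step 1: For an intrinsic semiconductor, the Fermi level sits at midgap.
Step 2: Ef = Eg / 2 = 1.773 / 2 = 0.8865 eV

0.8865


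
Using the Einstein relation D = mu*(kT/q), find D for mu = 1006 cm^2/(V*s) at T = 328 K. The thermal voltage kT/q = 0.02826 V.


Step 1: D = mu * (kT/q)
Step 2: D = 1006 * 0.02826
Step 3: D = 28.43 cm^2/s

28.43


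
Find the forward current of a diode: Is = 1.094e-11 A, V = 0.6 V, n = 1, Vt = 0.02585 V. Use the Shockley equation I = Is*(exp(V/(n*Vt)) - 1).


Step 1: V/(n*Vt) = 0.6/(1*0.02585) = 23.2108
Step 2: exp(23.2108) = 1.2032e+10
Step 3: I = 1.094e-11 * (1.2032e+10 - 1) = 1.32e-01 A

1.32e-01


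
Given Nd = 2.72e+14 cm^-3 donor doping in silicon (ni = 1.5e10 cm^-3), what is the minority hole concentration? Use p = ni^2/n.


Step 1: Since Nd >> ni, n ≈ Nd = 2.72e+14 cm^-3
Step 2: p = ni^2 / n = (1.5e10)^2 / 2.72e+14
Step 3: p = 2.25e20 / 2.72e+14 = 8.27e+05 cm^-3

8.27e+05


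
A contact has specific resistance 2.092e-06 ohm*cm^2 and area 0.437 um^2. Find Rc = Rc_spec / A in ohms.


Step 1: Convert area to cm^2: 0.437 um^2 = 4.3700e-09 cm^2
Step 2: Rc = Rc_spec / A = 2.092e-06 / 4.3700e-09
Step 3: Rc = 4.79e+02 ohms

4.79e+02


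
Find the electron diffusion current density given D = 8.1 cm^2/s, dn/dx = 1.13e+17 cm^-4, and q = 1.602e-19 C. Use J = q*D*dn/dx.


Step 1: J = q * D * (dn/dx)
Step 2: J = 1.602e-19 * 8.1 * 1.13e+17
Step 3: J = 1.47e-01 A/cm^2

1.47e-01


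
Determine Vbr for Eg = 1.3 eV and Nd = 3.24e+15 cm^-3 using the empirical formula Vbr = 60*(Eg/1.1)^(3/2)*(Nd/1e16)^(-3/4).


Step 1: Eg/1.1 = 1.3/1.1 = 1.181818
Step 2: (Eg/1.1)^1.5 = 1.181818^1.5 = 1.284772
Step 3: (Nd/1e16)^(-0.75) = (0.324)^(-0.75) = 2.328580
Step 4: Vbr = 60 * 1.284772 * 2.328580 = 179.5 V

179.5


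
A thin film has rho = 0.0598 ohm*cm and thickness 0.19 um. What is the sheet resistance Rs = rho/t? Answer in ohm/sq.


Step 1: Convert thickness to cm: t = 0.19 um = 1.9000e-05 cm
Step 2: Rs = rho / t = 0.0598 / 1.9000e-05
Step 3: Rs = 3147.4 ohm/sq

3147.4


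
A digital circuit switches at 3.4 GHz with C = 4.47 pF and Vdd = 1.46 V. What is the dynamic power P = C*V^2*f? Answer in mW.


Step 1: V^2 = 1.46^2 = 2.1316 V^2
Step 2: P = C*V^2*f = 4.47e-12 F * 2.1316 * 3.4e9 Hz
Step 3: P = 3.23960568e-02 W
Step 4: P = 32.396 mW

32.396


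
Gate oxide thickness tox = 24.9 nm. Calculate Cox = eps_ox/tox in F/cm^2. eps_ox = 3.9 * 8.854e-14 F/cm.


Step 1: eps_ox = 3.9 * 8.854e-14 = 3.45306e-13 F/cm
Step 2: tox in cm = 24.9 nm * 1e-7 = 2.4900e-06 cm
Step 3: Cox = 3.45306e-13 / 2.4900e-06 = 1.39e-07 F/cm^2

1.39e-07


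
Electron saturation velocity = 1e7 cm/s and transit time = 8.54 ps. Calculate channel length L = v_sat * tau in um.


Step 1: tau in seconds = 8.54 ps * 1e-12 = 8.5400e-12 s
Step 2: L = v_sat * tau = 1e7 * 8.5400e-12 = 8.5400e-05 cm
Step 3: L in um = 8.5400e-05 * 1e4 = 0.854 um

0.854


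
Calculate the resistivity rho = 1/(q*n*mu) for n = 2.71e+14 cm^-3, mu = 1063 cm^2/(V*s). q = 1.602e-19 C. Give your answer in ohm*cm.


Step 1: sigma = q * n * mu = 1.602e-19 * 2.71e+14 * 1063 = 4.61493e-02 S/cm
Step 2: rho = 1 / sigma = 1 / 4.61493e-02 = 21.67 ohm*cm

21.67


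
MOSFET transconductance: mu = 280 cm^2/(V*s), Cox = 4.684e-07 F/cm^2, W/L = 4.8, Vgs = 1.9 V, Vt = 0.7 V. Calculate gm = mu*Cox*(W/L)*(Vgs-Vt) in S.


Step 1: Vov = Vgs - Vt = 1.9 - 0.7 = 1.2 V
Step 2: gm = mu * Cox * (W/L) * Vov
Step 3: gm = 280 * 4.684e-07 * 4.8 * 1.2 = 7.55e-04 S

7.55e-04


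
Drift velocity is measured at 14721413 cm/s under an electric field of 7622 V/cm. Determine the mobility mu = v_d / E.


Step 1: mu = v_d / E
Step 2: mu = 14721413 / 7622
Step 3: mu = 1931.44 cm^2/(V*s)

1931.44


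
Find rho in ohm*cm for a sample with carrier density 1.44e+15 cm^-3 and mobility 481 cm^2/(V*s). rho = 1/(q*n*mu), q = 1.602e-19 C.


Step 1: sigma = q * n * mu = 1.602e-19 * 1.44e+15 * 481 = 1.10961e-01 S/cm
Step 2: rho = 1 / sigma = 1 / 1.10961e-01 = 9.012 ohm*cm

9.012


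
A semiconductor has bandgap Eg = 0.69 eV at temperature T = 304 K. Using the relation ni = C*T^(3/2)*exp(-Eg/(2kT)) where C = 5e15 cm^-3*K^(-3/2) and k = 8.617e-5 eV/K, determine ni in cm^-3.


Step 1: Compute kT = 8.617e-5 * 304 = 0.02619568 eV
Step 2: Exponent = -Eg/(2kT) = -0.69/(2*0.02619568) = -13.17011
Step 3: T^(3/2) = 304^1.5 = 5300.42
Step 4: ni = 5e15 * 5300.42 * exp(-13.17011) = 5.05e+13 cm^-3

5.05e+13


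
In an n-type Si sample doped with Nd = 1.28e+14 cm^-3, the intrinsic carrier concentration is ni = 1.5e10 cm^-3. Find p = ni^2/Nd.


Step 1: Since Nd >> ni, n ≈ Nd = 1.28e+14 cm^-3
Step 2: p = ni^2 / n = (1.5e10)^2 / 1.28e+14
Step 3: p = 2.25e20 / 1.28e+14 = 1.76e+06 cm^-3

1.76e+06


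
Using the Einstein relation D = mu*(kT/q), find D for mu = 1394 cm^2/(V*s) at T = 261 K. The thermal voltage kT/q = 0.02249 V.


Step 1: D = mu * (kT/q)
Step 2: D = 1394 * 0.02249
Step 3: D = 31.35 cm^2/s

31.35


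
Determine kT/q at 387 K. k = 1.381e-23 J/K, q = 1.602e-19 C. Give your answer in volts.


Step 1: kT = 1.381e-23 * 387 = 5.34447e-21 J
Step 2: Vt = kT/q = 5.34447e-21 / 1.602e-19
Step 3: Vt = 0.03336 V

0.03336


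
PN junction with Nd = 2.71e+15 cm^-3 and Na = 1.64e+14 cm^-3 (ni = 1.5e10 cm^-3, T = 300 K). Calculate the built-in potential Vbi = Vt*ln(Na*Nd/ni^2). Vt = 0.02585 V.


Step 1: Compute Na*Nd/ni^2 = 1.64e+14 * 2.71e+15 / (1.5e10)^2 = 1.9753e+09
Step 2: ln(1.9753e+09) = 21.4040
Step 3: Vbi = 0.02585 * 21.4040 = 0.553 V

0.553


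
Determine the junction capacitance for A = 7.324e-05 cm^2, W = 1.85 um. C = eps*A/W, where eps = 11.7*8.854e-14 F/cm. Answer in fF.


Step 1: eps_Si = 11.7 * 8.854e-14 = 1.035918e-12 F/cm
Step 2: W in cm = 1.85 * 1e-4 = 1.85e-04 cm
Step 3: C = 1.035918e-12 * 7.324e-05 / 1.85e-04 = 4.101115e-13 F
Step 4: C = 410.11 fF

410.11


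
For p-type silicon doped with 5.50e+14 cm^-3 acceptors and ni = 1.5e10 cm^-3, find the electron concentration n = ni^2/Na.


Step 1: Majority hole concentration p ≈ Na = 5.50e+14 cm^-3
Step 2: n = ni^2 / Na = (1.5e10)^2 / 5.50e+14
Step 3: n = 4.09e+05 cm^-3

4.09e+05


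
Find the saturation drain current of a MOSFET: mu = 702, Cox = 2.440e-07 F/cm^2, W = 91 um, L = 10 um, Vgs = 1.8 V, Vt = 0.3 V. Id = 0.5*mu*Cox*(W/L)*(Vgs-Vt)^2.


Step 1: Overdrive voltage Vov = Vgs - Vt = 1.8 - 0.3 = 1.5 V
Step 2: W/L = 91/10 = 9.1
Step 3: Id = 0.5 * 702 * 2.440e-07 * 9.1 * 1.5^2
Step 4: Id = 1.75e-03 A

1.75e-03


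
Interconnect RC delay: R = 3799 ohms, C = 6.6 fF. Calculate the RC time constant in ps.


Step 1: tau = R * C
Step 2: tau = 3799 * 6.6 fF = 3799 * 6.6e-15 F
Step 3: tau = 2.50734e-11 s = 25.0734 ps

25.0734


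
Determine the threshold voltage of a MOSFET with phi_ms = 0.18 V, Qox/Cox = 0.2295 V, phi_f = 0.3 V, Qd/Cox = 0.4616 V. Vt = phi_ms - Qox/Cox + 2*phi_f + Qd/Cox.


Step 1: Vt = phi_ms - Qox/Cox + 2*phi_f + Qd/Cox
Step 2: Vt = 0.18 - 0.2295 + 2*0.3 + 0.4616
Step 3: Vt = 0.18 - 0.2295 + 0.6 + 0.4616
Step 4: Vt = 1.0121 V

1.0121


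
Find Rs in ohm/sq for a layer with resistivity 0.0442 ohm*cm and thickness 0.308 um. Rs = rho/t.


Step 1: Convert thickness to cm: t = 0.308 um = 3.0800e-05 cm
Step 2: Rs = rho / t = 0.0442 / 3.0800e-05
Step 3: Rs = 1435.1 ohm/sq

1435.1


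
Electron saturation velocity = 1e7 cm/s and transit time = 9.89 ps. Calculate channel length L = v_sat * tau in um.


Step 1: tau in seconds = 9.89 ps * 1e-12 = 9.8900e-12 s
Step 2: L = v_sat * tau = 1e7 * 9.8900e-12 = 9.8900e-05 cm
Step 3: L in um = 9.8900e-05 * 1e4 = 0.989 um

0.989


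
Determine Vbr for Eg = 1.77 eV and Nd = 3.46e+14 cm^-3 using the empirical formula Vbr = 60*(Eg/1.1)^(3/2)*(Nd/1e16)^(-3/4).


Step 1: Eg/1.1 = 1.77/1.1 = 1.609091
Step 2: (Eg/1.1)^1.5 = 1.609091^1.5 = 2.041131
Step 3: (Nd/1e16)^(-0.75) = (0.0346)^(-0.75) = 12.465018
Step 4: Vbr = 60 * 2.041131 * 12.465018 = 1526.6 V

1526.6


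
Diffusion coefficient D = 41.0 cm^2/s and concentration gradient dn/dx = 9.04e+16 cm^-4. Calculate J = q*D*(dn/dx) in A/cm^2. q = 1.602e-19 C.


Step 1: J = q * D * (dn/dx)
Step 2: J = 1.602e-19 * 41.0 * 9.04e+16
Step 3: J = 5.94e-01 A/cm^2

5.94e-01


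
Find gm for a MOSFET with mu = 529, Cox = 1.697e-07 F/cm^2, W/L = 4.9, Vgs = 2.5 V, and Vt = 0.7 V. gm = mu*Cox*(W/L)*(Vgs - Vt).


Step 1: Vov = Vgs - Vt = 2.5 - 0.7 = 1.8 V
Step 2: gm = mu * Cox * (W/L) * Vov
Step 3: gm = 529 * 1.697e-07 * 4.9 * 1.8 = 7.92e-04 S

7.92e-04


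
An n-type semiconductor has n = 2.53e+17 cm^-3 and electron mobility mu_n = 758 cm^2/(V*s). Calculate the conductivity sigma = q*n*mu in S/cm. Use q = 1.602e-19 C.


Step 1: sigma = q * n * mu
Step 2: sigma = 1.602e-19 * 2.53e+17 * 758
Step 3: sigma = 3.072e+01 S/cm

3.072e+01


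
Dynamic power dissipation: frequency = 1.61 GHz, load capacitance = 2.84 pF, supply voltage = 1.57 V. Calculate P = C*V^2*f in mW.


Step 1: V^2 = 1.57^2 = 2.4649 V^2
Step 2: P = C*V^2*f = 2.84e-12 F * 2.4649 * 1.61e9 Hz
Step 3: P = 1.127050876e-02 W
Step 4: P = 11.271 mW

11.271


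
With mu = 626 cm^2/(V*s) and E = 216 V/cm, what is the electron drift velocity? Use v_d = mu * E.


Step 1: v_d = mu * E
Step 2: v_d = 626 * 216 = 135216
Step 3: v_d = 1.35e+05 cm/s

1.35e+05


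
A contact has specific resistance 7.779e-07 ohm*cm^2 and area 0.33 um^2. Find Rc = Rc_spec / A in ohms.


Step 1: Convert area to cm^2: 0.33 um^2 = 3.3000e-09 cm^2
Step 2: Rc = Rc_spec / A = 7.779e-07 / 3.3000e-09
Step 3: Rc = 2.36e+02 ohms

2.36e+02


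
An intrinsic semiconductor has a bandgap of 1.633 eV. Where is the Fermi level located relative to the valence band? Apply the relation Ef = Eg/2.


Step 1: For an intrinsic semiconductor, the Fermi level sits at midgap.
Step 2: Ef = Eg / 2 = 1.633 / 2 = 0.8165 eV

0.8165


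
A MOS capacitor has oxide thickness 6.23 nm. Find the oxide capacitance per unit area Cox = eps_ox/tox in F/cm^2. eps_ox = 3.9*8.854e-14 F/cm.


Step 1: eps_ox = 3.9 * 8.854e-14 = 3.45306e-13 F/cm
Step 2: tox in cm = 6.23 nm * 1e-7 = 6.2300e-07 cm
Step 3: Cox = 3.45306e-13 / 6.2300e-07 = 5.54e-07 F/cm^2

5.54e-07


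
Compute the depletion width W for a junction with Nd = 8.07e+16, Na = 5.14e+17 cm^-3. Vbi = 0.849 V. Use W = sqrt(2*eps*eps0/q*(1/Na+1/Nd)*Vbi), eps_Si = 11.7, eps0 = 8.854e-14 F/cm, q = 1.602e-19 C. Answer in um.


Step 1: 1/Na + 1/Nd = 1/5.14e+17 + 1/8.07e+16 = 1.43371e-17
Step 2: 2*eps*eps0/q = 2*11.7*8.854e-14/1.602e-19 = 1.293281e+07
Step 3: W^2 = 1.293281e+07 * 1.43371e-17 * 0.849 = 1.57421e-10
Step 4: W = sqrt(1.57421e-10) = 1.255e-05 cm = 0.1255 um

0.1255


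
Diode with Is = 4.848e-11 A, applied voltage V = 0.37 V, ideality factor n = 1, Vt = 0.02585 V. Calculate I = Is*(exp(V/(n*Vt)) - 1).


Step 1: V/(n*Vt) = 0.37/(1*0.02585) = 14.3133
Step 2: exp(14.3133) = 1.6451e+06
Step 3: I = 4.848e-11 * (1.6451e+06 - 1) = 7.98e-05 A

7.98e-05


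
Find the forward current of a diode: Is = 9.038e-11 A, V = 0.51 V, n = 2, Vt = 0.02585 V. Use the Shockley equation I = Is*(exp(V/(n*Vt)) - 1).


Step 1: V/(n*Vt) = 0.51/(2*0.02585) = 9.8646
Step 2: exp(9.8646) = 1.9237e+04
Step 3: I = 9.038e-11 * (1.9237e+04 - 1) = 1.74e-06 A

1.74e-06


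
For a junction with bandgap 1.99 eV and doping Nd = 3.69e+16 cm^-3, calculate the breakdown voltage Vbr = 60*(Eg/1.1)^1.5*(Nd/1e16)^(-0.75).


Step 1: Eg/1.1 = 1.99/1.1 = 1.809091
Step 2: (Eg/1.1)^1.5 = 1.809091^1.5 = 2.433272
Step 3: (Nd/1e16)^(-0.75) = (3.69)^(-0.75) = 0.375604
Step 4: Vbr = 60 * 2.433272 * 0.375604 = 54.8 V

54.8


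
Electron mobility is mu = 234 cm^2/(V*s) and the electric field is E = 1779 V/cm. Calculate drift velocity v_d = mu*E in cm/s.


Step 1: v_d = mu * E
Step 2: v_d = 234 * 1779 = 416286
Step 3: v_d = 4.16e+05 cm/s

4.16e+05


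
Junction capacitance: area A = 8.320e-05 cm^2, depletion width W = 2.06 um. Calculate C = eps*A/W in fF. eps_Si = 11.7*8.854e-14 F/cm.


Step 1: eps_Si = 11.7 * 8.854e-14 = 1.035918e-12 F/cm
Step 2: W in cm = 2.06 * 1e-4 = 2.06e-04 cm
Step 3: C = 1.035918e-12 * 8.320e-05 / 2.06e-04 = 4.183902e-13 F
Step 4: C = 418.39 fF

418.39


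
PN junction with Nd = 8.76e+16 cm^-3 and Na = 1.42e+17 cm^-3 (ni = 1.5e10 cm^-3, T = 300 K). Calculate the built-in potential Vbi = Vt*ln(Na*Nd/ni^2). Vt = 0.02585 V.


Step 1: Compute Na*Nd/ni^2 = 1.42e+17 * 8.76e+16 / (1.5e10)^2 = 5.5285e+13
Step 2: ln(5.5285e+13) = 31.6435
Step 3: Vbi = 0.02585 * 31.6435 = 0.818 V

0.818


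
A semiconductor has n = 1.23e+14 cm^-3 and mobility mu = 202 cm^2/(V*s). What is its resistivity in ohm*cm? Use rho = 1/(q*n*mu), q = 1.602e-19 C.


Step 1: sigma = q * n * mu = 1.602e-19 * 1.23e+14 * 202 = 3.98033e-03 S/cm
Step 2: rho = 1 / sigma = 1 / 3.98033e-03 = 251.2 ohm*cm

251.2


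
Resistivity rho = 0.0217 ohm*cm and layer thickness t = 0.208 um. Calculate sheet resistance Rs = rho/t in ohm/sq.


Step 1: Convert thickness to cm: t = 0.208 um = 2.0800e-05 cm
Step 2: Rs = rho / t = 0.0217 / 2.0800e-05
Step 3: Rs = 1043.3 ohm/sq

1043.3
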